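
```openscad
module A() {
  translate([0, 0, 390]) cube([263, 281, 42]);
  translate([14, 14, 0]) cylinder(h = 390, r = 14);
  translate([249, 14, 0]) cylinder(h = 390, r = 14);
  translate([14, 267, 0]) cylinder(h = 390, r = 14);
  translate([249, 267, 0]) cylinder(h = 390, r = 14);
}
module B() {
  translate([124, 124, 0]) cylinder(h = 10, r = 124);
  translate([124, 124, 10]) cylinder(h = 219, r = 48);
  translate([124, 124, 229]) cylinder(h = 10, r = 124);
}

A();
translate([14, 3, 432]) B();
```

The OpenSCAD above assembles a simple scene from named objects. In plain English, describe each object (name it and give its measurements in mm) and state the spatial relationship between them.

A is a four-legged stool. The seat is 263×281 mm, 42 mm thick, top at z = 432 mm. It stands on four round legs, each 28 mm in diameter, from z = 0 to the seat underside, each leg's axis is inset half a diameter from the nearest pair of seat edges (so the leg's bounding box is flush with the corner).

B is a spool: two coaxial disc flanges of radius 124 mm and thickness 10 mm, joined by a core cylinder of radius 48 mm and height 219 mm. The lower flange rests on z = 0 and the three cylinders share a vertical axis.

The spool is on top of the stool.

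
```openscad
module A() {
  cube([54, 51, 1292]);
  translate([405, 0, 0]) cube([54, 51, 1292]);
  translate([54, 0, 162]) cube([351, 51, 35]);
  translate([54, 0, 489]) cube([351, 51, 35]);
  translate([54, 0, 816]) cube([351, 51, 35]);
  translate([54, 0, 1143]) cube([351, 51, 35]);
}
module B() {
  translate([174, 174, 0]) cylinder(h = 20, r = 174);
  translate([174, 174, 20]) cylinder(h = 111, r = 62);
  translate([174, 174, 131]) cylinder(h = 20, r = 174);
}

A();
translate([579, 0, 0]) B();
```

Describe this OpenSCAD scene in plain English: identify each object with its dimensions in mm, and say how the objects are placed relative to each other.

A is a wooden ladder with two side rails of 54×51 mm section and 1292 mm height, set 459 mm apart overall. Between them run 4 rectangular rungs (51 mm deep, 35 mm thick), front faces flush with the rails' −y face. The bottom of the first rung is 162 mm above the floor and each subsequent rung is 327 mm higher than the one below.

B is a spool: two coaxial disc flanges of radius 174 mm and thickness 20 mm, joined by a core cylinder of radius 62 mm and height 111 mm. The lower flange rests on z = 0 and the three cylinders share a vertical axis.

The spool is on the floor beside the ladder on its +x side.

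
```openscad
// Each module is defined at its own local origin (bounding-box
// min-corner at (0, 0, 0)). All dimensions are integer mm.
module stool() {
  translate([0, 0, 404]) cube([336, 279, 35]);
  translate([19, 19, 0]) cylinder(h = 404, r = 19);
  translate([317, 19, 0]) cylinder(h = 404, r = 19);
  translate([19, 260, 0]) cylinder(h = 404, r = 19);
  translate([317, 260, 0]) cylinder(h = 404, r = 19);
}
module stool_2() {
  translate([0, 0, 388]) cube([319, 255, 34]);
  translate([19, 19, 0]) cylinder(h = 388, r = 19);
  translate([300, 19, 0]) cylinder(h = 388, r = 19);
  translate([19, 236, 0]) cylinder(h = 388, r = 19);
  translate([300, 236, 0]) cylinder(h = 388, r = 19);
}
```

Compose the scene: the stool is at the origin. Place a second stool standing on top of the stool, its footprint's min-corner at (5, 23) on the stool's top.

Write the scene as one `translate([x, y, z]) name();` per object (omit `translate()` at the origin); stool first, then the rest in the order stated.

stool();
translate([5, 23, 439]) stool_2();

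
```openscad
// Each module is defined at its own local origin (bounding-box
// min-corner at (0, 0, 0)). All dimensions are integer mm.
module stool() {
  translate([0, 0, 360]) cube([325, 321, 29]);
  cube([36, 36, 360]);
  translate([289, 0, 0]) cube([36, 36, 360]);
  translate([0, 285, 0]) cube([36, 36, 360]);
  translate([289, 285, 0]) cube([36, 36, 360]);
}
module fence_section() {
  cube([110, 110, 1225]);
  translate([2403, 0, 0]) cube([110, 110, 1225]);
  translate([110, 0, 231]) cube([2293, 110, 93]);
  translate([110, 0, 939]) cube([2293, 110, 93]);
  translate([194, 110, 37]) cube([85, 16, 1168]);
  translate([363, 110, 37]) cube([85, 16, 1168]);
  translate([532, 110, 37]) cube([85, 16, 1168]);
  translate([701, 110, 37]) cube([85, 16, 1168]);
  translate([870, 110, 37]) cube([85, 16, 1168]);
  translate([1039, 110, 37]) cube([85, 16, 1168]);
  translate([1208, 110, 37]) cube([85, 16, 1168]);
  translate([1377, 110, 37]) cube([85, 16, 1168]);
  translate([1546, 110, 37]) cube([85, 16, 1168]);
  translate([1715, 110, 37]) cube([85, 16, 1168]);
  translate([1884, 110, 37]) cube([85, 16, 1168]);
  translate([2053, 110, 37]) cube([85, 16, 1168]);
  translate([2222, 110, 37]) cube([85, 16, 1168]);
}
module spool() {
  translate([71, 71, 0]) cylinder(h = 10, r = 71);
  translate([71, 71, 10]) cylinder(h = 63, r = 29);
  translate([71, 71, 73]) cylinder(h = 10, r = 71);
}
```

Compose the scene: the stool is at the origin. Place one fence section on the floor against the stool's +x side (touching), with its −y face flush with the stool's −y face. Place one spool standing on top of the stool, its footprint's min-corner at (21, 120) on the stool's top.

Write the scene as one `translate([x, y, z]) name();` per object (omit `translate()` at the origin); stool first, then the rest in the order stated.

stool();
translate([325, 0, 0]) fence_section();
translate([21, 120, 389]) spool();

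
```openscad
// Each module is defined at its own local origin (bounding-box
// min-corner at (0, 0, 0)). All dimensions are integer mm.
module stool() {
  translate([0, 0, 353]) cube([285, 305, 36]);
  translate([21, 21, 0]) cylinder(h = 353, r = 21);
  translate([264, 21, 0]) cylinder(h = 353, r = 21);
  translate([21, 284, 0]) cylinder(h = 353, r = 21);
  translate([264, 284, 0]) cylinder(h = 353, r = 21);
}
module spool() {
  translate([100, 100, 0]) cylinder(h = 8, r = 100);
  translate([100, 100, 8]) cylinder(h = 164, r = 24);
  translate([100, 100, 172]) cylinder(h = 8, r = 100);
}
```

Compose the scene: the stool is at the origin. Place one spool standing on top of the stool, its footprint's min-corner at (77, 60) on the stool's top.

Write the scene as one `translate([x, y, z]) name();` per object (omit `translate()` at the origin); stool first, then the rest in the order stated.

stool();
translate([77, 60, 389]) spool();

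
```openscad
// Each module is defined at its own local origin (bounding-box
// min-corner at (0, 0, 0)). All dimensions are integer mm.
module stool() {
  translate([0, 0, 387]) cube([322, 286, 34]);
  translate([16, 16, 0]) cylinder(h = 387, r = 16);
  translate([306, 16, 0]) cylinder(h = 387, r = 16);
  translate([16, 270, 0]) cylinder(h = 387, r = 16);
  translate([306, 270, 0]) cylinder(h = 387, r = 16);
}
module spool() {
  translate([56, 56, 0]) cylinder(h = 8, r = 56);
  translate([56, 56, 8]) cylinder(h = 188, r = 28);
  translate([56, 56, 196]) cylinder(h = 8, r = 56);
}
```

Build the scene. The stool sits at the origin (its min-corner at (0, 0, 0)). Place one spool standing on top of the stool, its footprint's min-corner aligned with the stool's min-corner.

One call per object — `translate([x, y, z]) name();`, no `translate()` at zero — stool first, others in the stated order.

stool();
translate([0, 0, 421]) spool();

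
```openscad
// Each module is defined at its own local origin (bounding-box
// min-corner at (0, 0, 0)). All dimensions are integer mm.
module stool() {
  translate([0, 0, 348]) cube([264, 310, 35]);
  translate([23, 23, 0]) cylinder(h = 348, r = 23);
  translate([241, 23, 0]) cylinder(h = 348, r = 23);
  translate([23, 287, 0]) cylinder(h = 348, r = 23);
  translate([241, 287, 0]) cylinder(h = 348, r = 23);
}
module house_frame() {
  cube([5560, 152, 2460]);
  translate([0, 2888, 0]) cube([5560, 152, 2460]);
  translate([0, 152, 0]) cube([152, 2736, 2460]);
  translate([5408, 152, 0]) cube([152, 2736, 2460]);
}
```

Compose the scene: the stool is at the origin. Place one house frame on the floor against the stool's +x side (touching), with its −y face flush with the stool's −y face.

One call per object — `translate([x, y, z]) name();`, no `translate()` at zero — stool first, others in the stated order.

stool();
translate([264, 0, 0]) house_frame();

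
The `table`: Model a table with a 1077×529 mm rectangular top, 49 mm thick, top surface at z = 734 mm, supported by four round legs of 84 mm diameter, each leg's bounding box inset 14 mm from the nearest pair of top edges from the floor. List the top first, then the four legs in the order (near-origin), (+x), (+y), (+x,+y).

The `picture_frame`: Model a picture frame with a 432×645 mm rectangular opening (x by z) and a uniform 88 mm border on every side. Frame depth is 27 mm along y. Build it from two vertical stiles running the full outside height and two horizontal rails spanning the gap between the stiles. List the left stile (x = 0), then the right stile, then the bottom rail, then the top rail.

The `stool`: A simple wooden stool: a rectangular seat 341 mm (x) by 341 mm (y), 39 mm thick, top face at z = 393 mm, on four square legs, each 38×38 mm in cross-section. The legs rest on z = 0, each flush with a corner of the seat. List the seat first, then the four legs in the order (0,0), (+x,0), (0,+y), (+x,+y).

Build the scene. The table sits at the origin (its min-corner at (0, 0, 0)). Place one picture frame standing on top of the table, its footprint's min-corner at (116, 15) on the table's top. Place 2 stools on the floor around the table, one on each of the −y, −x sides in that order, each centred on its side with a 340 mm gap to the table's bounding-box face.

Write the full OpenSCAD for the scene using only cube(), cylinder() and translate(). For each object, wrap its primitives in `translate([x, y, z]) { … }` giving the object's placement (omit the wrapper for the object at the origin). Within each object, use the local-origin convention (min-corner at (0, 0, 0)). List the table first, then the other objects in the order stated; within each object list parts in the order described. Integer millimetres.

translate([0, 0, 685]) cube([1077, 529, 49]);
translate([56, 56, 0]) cylinder(h = 685, r = 42);
translate([1021, 56, 0]) cylinder(h = 685, r = 42);
translate([56, 473, 0]) cylinder(h = 685, r = 42);
translate([1021, 473, 0]) cylinder(h = 685, r = 42);
translate([116, 15, 734]) {
  cube([88, 27, 821]);
  translate([520, 0, 0]) cube([88, 27, 821]);
  translate([88, 0, 0]) cube([432, 27, 88]);
  translate([88, 0, 733]) cube([432, 27, 88]);
}
translate([368, -681, 0]) {
  translate([0, 0, 354]) cube([341, 341, 39]);
  cube([38, 38, 354]);
  translate([303, 0, 0]) cube([38, 38, 354]);
  translate([0, 303, 0]) cube([38, 38, 354]);
  translate([303, 303, 0]) cube([38, 38, 354]);
}
translate([-681, 94, 0]) {
  translate([0, 0, 354]) cube([341, 341, 39]);
  cube([38, 38, 354]);
  translate([303, 0, 0]) cube([38, 38, 354]);
  translate([0, 303, 0]) cube([38, 38, 354]);
  translate([303, 303, 0]) cube([38, 38, 354]);
}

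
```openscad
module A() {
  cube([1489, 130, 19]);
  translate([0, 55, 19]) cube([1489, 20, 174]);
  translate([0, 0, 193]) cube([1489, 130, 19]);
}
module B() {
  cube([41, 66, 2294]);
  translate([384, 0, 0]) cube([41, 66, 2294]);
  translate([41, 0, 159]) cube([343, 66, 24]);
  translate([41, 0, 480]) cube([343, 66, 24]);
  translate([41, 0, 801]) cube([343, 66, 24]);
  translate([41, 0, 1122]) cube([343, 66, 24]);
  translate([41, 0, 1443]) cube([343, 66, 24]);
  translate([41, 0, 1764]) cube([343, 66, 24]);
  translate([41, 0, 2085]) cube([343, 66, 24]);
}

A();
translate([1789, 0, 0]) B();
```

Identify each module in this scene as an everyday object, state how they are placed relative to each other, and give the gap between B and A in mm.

The ladder's nearest face is 300 mm from the I-beam's +x face.

A is an I-beam. B is a ladder. The ladder is on the floor beside the I-beam on its +x side. The gap between the ladder and the I-beam is 300 mm.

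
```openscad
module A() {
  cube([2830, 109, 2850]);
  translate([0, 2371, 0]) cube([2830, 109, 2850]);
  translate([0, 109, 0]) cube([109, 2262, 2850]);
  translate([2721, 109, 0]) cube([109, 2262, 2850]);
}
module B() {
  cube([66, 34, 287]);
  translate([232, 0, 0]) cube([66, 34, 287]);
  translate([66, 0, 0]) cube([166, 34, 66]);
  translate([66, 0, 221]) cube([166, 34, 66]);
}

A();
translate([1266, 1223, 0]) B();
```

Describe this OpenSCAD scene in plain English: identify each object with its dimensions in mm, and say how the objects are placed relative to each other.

A is the wall frame of a small rectangular building: four walls, each 2850 mm tall and 109 mm thick, enclosing a footprint 2830 mm (x) by 2480 mm (y) outside-to-outside, with no floor or roof. The front and back walls (the −y and +y sides) span the full width; the two side walls fit between them.

B is a rectangular picture frame lying in the x–z plane (depth along y). The opening is 166 mm wide (x) by 155 mm tall (z), surrounded by a border 66 mm wide on all four sides. The frame is 34 mm deep and is made of two full-height vertical stiles with two horizontal rails fitted between them.

The picture frame sits inside the house frame, centred.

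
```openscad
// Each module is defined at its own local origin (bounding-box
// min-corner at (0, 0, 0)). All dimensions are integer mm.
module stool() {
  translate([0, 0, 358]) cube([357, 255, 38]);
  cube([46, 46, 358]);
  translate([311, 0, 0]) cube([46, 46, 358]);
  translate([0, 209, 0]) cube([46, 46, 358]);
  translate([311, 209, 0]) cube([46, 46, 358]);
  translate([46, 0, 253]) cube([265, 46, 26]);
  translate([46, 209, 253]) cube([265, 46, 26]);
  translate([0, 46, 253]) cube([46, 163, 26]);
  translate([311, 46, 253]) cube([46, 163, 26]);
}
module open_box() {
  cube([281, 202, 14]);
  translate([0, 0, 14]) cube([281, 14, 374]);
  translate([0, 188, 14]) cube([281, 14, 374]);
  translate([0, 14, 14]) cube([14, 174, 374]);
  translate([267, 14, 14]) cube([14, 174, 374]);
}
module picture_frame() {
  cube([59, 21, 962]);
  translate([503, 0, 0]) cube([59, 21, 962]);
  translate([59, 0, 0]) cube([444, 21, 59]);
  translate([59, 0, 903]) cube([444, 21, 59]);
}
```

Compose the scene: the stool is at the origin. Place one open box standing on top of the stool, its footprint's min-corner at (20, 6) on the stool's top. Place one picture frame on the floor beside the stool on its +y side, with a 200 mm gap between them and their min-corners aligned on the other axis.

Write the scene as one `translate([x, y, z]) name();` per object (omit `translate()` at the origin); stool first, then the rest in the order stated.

stool();
translate([20, 6, 396]) open_box();
translate([0, 455, 0]) picture_frame();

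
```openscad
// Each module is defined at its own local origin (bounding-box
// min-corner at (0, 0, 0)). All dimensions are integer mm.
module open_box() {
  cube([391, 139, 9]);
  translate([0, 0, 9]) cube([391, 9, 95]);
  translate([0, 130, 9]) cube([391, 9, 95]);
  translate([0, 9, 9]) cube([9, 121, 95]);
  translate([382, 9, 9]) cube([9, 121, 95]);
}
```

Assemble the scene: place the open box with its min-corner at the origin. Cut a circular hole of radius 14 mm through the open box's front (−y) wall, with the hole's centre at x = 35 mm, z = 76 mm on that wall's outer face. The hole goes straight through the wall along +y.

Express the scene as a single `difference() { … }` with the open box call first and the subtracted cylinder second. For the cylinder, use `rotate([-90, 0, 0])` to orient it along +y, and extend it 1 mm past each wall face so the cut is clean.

difference() {
  open_box();
  translate([35, -1, 76]) rotate([-90, 0, 0]) cylinder(h = 11, r = 14);
}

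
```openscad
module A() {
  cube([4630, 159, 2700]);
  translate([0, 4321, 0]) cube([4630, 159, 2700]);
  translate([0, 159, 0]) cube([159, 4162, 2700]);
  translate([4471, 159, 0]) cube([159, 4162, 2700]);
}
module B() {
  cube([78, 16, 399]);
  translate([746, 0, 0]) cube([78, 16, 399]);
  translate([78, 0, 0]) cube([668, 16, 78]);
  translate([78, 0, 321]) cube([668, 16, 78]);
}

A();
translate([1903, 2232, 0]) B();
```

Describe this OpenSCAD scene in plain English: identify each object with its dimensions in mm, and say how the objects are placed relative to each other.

A is the wall frame of a small rectangular building: four walls, each 2700 mm tall and 159 mm thick, enclosing a footprint 4630 mm (x) by 4480 mm (y) outside-to-outside, with no floor or roof. The front and back walls (the −y and +y sides) span the full width; the two side walls fit between them.

B is a picture frame with a 668×243 mm rectangular opening (x by z) and a uniform 78 mm border on every side. Frame depth is 16 mm along y. It is built from two vertical stiles running the full outside height and two horizontal rails spanning the gap between the stiles.

The picture frame sits inside the house frame, centred.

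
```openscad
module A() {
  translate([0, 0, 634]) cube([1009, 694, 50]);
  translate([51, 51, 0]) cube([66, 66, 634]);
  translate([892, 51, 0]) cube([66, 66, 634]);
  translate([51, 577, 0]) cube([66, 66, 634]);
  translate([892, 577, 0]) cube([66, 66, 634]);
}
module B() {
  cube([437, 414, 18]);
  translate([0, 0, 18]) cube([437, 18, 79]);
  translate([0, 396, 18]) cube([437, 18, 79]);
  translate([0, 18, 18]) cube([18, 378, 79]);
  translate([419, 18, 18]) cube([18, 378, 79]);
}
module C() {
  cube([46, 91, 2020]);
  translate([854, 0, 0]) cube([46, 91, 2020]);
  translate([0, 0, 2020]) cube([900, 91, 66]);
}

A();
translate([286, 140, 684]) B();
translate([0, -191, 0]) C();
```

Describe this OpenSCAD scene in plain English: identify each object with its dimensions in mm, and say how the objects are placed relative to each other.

A is a table: top 1009 mm (x) × 694 mm (y), 50 mm thick, upper face at z = 684 mm, on four 66×66 mm square legs, each inset 51 mm from the nearest pair of top edges, running from z = 0 to the bottom of the top.

B is an open storage box with external size 437×414×97 mm and wall thickness 18 mm (the base is also 18 mm thick). The base covers the whole footprint; the four walls stand on the base, with the y-facing walls full-width and the x-facing walls fitting between their inner faces.

C is a rectangular door frame: two vertical jambs of 46×91 mm section, 2020 mm tall, with a clear opening 808 mm wide between their inner faces. A header 66 mm tall and 91 mm deep lies on top of the jambs and spans the full outside width.

The open box is on top of the table, centred. The door frame is on the floor beside the table on its −y side.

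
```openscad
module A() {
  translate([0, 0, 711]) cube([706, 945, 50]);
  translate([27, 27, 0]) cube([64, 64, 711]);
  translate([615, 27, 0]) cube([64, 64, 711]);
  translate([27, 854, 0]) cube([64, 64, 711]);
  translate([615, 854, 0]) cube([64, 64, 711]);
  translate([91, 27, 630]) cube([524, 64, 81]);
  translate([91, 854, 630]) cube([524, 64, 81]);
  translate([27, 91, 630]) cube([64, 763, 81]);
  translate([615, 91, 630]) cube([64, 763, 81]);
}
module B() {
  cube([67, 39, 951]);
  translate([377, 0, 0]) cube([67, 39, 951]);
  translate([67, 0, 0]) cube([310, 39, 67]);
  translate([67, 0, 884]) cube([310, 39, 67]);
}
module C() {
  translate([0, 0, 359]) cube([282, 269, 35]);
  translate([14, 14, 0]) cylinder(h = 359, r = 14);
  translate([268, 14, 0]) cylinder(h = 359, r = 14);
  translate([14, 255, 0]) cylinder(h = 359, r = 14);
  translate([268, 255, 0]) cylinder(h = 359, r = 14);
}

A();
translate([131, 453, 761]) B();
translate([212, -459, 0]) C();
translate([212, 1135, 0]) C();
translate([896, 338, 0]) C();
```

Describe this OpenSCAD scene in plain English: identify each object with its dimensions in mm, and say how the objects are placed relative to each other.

A is a table: top 706 mm (x) × 945 mm (y), 50 mm thick, upper face at z = 761 mm, on four 64×64 mm square legs, each inset 27 mm from the nearest pair of top edges, running from z = 0 to the bottom of the top. Four apron rails, 64 mm thick and 81 mm tall, run between adjacent legs with their top edges flush with the underside of the top and their outer faces flush with the legs' outer faces.

B is a picture frame with a 310×817 mm rectangular opening (x by z) and a uniform 67 mm border on every side. Frame depth is 39 mm along y. It is built from two vertical stiles running the full outside height and two horizontal rails spanning the gap between the stiles.

C is a simple wooden stool: a rectangular seat 282 mm (x) by 269 mm (y), 35 mm thick, top face at z = 394 mm, on four round legs, each 28 mm in diameter. The legs rest on z = 0, each leg's axis is inset half a diameter from the nearest pair of seat edges (so the leg's bounding box is flush with the corner).

The picture frame is on top of the table, centred. Three stools sit around the table at the −y, +y, +x sides.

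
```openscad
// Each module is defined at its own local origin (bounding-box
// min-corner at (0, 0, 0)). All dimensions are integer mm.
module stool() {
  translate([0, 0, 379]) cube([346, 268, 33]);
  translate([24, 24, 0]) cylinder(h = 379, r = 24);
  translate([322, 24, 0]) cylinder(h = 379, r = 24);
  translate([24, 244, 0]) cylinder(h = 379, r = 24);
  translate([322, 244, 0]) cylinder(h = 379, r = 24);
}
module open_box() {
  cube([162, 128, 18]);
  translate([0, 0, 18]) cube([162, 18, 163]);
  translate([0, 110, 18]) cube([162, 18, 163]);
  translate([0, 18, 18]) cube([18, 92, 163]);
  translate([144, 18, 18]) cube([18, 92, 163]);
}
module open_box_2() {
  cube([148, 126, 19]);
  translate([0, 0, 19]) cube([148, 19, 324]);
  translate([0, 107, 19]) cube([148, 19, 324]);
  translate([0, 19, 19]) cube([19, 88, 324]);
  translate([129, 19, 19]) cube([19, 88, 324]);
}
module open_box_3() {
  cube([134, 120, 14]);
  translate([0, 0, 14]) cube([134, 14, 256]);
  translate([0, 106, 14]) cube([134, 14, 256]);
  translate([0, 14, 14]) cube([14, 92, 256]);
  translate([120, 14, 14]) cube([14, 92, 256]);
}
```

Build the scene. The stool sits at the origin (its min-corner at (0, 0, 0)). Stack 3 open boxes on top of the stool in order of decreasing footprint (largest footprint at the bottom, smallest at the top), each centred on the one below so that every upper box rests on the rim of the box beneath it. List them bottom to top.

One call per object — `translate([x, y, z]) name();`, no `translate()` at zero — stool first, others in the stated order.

stool();
translate([92, 70, 412]) open_box();
translate([99, 71, 593]) open_box_2();
translate([106, 74, 936]) open_box_3();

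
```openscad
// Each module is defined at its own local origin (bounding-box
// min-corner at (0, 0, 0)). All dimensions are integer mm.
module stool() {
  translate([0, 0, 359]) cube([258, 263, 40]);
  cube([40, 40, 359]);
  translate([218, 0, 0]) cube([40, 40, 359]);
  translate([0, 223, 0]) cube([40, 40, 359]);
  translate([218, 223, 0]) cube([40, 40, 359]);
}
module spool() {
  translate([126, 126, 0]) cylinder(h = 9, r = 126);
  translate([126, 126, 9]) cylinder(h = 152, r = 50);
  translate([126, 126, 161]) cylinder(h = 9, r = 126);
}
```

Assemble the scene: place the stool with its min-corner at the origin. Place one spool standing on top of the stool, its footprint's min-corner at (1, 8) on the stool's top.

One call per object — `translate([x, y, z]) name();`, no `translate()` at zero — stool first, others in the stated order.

stool();
translate([1, 8, 399]) spool();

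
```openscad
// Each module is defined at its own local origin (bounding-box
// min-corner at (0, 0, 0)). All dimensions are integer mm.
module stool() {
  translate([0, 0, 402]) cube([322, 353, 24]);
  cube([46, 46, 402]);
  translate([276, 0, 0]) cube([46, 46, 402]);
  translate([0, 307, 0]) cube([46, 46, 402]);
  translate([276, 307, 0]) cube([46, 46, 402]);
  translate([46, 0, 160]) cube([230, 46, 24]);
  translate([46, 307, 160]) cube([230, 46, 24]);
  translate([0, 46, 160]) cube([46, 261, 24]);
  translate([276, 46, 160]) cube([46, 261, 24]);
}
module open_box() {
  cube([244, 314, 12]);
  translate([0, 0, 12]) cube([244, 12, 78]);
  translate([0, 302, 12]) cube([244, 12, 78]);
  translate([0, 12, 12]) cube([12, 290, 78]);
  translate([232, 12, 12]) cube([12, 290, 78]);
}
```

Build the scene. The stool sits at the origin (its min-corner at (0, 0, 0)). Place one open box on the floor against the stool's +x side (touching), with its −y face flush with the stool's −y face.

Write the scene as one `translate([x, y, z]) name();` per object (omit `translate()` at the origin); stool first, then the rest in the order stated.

stool();
translate([322, 0, 0]) open_box();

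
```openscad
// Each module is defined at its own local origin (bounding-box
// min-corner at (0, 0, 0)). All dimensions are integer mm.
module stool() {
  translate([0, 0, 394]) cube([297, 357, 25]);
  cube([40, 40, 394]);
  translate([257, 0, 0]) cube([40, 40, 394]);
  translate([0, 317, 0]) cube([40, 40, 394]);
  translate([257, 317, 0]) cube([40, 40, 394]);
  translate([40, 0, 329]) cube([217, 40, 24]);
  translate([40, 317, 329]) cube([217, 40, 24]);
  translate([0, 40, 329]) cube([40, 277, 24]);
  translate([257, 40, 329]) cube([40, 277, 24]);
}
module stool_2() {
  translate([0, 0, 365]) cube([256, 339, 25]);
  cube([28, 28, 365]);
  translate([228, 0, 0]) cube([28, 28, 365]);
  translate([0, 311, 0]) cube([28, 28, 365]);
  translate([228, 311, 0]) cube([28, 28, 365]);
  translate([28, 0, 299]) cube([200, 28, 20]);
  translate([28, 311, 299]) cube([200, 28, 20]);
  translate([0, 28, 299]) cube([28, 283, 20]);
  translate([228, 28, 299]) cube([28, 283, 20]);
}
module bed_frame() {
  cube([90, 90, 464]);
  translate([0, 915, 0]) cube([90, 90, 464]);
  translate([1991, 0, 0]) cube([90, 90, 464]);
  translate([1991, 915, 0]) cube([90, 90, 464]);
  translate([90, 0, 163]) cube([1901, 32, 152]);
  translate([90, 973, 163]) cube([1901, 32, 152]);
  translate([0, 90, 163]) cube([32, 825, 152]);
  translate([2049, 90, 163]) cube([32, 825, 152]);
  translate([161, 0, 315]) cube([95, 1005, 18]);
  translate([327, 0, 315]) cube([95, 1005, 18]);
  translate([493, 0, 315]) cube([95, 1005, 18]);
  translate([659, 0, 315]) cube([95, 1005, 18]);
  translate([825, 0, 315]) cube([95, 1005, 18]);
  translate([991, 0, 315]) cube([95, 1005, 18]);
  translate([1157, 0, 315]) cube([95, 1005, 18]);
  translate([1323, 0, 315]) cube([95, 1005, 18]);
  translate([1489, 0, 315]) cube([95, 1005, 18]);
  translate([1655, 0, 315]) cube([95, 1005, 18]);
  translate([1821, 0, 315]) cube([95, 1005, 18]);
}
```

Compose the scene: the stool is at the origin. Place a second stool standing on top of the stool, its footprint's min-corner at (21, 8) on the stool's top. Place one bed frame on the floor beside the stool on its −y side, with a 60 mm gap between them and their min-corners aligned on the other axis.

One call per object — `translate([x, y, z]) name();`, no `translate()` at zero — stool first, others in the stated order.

stool();
translate([21, 8, 419]) stool_2();
translate([0, -1065, 0]) bed_frame();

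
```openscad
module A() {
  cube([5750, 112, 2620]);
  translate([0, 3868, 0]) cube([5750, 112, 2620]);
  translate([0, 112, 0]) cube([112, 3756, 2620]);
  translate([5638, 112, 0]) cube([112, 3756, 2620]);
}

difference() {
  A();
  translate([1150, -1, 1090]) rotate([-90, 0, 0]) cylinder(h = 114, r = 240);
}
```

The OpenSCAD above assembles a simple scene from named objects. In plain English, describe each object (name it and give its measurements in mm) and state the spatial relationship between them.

A is a box-shaped house frame (walls only): outside footprint 5750×3980 mm, wall height 2620 mm, wall thickness 112 mm. The two y-facing walls run the full x-width; the two x-facing walls fit between the inner faces of the y-facing walls.

The house frame has a circular hole of radius 240 mm through its front wall, centred at (x = 1150, z = 1090).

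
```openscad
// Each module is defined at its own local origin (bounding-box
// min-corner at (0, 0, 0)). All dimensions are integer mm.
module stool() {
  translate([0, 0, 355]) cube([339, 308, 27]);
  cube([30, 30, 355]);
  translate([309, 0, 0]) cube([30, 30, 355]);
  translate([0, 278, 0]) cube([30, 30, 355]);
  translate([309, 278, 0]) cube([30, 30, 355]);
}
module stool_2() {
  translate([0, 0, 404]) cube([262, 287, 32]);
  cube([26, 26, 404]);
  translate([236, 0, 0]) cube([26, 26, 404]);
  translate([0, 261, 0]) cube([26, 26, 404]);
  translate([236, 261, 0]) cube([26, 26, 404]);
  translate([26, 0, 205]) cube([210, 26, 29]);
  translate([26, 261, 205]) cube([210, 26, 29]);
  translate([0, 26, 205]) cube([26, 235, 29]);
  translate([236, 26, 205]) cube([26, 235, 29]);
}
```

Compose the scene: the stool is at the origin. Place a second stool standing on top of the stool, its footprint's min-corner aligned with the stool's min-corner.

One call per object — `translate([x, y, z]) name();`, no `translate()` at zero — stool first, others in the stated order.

stool();
translate([0, 0, 382]) stool_2();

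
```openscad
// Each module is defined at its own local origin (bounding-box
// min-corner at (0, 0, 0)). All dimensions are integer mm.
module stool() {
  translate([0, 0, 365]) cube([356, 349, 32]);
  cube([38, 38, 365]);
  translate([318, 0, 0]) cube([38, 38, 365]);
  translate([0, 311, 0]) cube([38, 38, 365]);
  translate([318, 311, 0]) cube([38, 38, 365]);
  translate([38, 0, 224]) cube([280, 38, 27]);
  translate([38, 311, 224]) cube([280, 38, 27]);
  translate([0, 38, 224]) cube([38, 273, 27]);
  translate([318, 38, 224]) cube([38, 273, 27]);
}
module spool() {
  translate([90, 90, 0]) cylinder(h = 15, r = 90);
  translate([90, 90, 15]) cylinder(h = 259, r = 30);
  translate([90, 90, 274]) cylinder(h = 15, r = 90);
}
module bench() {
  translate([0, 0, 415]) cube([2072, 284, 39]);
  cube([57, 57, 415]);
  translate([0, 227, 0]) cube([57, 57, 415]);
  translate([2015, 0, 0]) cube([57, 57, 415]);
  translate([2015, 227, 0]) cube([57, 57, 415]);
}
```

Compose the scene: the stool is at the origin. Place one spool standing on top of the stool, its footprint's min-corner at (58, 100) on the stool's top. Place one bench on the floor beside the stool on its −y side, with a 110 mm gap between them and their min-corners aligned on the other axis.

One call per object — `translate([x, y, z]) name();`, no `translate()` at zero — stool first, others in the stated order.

stool();
translate([58, 100, 397]) spool();
translate([0, -394, 0]) bench();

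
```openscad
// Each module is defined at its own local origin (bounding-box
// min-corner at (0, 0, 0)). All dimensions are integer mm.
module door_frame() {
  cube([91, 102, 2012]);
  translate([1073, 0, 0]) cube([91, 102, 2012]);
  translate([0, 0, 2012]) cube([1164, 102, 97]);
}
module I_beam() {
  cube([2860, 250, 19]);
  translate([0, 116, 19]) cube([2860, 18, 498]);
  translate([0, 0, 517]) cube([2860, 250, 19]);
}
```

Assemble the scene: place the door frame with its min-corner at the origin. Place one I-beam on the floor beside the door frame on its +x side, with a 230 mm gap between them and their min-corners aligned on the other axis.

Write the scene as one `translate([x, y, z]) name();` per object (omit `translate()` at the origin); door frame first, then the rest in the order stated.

door_frame();
translate([1394, 0, 0]) I_beam();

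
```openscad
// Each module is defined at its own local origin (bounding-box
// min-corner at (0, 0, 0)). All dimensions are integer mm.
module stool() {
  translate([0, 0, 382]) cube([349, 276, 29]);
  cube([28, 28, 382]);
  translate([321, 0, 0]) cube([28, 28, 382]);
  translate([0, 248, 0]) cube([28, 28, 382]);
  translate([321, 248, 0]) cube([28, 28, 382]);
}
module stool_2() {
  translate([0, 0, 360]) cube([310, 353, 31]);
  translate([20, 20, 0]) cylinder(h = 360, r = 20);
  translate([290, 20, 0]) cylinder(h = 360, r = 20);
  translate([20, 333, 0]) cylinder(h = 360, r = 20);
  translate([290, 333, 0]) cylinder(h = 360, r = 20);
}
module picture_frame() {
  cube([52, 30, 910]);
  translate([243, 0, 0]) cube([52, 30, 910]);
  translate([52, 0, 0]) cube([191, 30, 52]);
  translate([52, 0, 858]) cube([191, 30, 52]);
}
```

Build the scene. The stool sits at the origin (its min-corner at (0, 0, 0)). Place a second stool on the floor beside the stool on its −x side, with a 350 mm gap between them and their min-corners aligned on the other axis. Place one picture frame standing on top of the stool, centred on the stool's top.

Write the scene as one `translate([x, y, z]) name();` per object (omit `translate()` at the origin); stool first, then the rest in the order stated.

stool();
translate([-660, 0, 0]) stool_2();
translate([27, 123, 411]) picture_frame();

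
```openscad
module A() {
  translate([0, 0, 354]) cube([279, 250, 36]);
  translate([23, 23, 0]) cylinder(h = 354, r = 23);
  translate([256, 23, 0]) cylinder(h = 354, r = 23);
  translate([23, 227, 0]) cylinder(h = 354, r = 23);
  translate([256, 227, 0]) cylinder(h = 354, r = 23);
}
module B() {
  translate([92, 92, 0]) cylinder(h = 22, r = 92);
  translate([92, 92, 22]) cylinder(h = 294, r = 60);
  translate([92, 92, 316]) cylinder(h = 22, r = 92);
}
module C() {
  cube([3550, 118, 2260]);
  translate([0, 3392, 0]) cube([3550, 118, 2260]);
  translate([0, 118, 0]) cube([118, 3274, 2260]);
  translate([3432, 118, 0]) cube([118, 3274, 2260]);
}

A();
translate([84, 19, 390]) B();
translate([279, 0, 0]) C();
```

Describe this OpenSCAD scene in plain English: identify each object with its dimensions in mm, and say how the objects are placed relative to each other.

A is a four-legged stool. The seat is a 279×250×36 mm slab whose top surface is at z = 390 mm; four round legs, each 46 mm in diameter, run from the floor (z = 0) to the underside of the seat, each leg's axis is inset half a diameter from the nearest pair of seat edges (so the leg's bounding box is flush with the corner).

B is a spool: two coaxial disc flanges of radius 92 mm and thickness 22 mm, joined by a core cylinder of radius 60 mm and height 294 mm. The lower flange rests on z = 0 and the three cylinders share a vertical axis.

C is the wall frame of a small rectangular building: four walls, each 2260 mm tall and 118 mm thick, enclosing a footprint 3550 mm (x) by 3510 mm (y) outside-to-outside, with no floor or roof. The front and back walls (the −y and +y sides) span the full width; the two side walls fit between them.

The spool is on top of the stool. The house frame is against the stool's +x side, with their −y faces flush.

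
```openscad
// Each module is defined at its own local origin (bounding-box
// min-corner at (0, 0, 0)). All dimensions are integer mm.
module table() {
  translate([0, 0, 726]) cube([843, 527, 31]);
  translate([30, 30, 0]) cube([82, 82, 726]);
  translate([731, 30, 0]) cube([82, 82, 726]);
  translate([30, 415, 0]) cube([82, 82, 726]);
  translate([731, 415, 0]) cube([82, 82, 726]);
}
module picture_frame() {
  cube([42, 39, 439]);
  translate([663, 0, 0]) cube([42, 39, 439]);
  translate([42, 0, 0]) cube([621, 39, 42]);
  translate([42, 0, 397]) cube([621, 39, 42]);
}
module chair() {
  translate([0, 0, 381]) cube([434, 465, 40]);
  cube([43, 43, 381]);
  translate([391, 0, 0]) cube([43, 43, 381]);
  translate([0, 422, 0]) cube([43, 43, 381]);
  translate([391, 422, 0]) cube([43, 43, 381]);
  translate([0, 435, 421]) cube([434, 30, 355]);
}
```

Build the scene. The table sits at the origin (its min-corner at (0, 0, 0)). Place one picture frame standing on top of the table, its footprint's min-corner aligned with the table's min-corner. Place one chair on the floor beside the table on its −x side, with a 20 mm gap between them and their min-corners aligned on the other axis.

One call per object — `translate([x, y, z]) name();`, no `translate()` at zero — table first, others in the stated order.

table();
translate([0, 0, 757]) picture_frame();
translate([-454, 0, 0]) chair();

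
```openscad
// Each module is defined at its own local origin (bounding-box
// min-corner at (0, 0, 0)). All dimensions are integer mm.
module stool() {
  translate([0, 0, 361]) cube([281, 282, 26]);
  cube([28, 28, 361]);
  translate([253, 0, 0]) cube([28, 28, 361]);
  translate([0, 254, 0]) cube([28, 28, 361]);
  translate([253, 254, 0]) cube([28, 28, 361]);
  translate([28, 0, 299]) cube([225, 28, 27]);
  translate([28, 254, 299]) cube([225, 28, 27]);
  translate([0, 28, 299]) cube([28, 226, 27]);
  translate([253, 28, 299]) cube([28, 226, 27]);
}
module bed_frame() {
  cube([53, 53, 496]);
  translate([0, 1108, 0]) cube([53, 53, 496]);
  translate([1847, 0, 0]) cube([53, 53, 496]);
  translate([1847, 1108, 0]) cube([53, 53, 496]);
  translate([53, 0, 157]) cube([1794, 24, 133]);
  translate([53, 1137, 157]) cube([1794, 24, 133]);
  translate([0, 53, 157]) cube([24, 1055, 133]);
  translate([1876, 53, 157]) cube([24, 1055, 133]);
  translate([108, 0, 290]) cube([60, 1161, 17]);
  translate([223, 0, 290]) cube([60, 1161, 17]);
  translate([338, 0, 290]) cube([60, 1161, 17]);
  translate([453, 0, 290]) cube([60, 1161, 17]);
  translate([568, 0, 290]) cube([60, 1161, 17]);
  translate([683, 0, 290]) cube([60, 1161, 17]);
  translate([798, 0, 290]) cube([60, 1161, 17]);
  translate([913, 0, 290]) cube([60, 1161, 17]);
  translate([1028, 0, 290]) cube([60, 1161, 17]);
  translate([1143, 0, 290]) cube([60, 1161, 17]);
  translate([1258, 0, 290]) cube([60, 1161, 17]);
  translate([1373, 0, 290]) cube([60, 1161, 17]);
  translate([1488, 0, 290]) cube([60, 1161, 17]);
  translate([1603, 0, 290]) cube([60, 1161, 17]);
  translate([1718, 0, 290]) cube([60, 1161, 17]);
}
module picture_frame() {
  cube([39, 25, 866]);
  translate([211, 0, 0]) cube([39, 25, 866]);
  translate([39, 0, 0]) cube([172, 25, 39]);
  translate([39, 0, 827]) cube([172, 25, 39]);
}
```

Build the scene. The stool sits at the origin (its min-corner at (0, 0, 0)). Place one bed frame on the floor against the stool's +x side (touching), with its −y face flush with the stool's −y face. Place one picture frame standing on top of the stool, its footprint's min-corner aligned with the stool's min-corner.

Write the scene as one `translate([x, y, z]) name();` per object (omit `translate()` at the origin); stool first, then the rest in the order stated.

stool();
translate([281, 0, 0]) bed_frame();
translate([0, 0, 387]) picture_frame();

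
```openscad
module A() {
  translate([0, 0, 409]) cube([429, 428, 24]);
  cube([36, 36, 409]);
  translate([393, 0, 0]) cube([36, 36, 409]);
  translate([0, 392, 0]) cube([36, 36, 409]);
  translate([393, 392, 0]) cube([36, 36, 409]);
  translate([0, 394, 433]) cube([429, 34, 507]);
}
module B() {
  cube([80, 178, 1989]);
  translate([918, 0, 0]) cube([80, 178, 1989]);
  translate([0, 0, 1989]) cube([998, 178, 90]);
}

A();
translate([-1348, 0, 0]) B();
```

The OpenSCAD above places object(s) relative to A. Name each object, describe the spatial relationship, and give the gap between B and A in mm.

A is a chair. B is a door frame. The door frame is on the floor beside the chair on its −x side. The gap between the door frame and the chair is 350 mm.

The door frame's nearest face is 350 mm from the chair's −x face.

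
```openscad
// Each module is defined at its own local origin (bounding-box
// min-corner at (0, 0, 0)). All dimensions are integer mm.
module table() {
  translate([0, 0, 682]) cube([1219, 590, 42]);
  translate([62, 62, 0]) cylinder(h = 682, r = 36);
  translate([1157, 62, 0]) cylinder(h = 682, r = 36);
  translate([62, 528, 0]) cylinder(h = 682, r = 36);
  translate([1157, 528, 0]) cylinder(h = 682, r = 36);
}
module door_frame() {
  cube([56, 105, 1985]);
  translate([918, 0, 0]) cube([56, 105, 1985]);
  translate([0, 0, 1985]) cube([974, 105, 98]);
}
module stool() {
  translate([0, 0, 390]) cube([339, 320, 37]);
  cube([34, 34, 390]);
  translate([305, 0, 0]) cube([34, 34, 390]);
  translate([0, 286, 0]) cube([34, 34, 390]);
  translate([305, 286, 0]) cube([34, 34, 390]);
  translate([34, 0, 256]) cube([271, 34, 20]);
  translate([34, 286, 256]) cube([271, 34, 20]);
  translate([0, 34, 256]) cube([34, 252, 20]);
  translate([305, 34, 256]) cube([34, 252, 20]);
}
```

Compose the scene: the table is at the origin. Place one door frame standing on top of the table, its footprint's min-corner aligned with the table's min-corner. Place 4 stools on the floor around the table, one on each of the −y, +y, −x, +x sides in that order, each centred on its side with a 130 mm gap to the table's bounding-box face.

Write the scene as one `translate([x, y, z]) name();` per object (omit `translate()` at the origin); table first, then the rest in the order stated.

table();
translate([0, 0, 724]) door_frame();
translate([440, -450, 0]) stool();
translate([440, 720, 0]) stool();
translate([-469, 135, 0]) stool();
translate([1349, 135, 0]) stool();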